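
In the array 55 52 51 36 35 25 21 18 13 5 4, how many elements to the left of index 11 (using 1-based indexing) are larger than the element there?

10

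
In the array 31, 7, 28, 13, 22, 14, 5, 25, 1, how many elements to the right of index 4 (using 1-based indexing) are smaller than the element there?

2 such elements

The element at index 4 is 13.
Elements after it: 22, 14, 5, 25, 1
Those smaller than 13: 5, 1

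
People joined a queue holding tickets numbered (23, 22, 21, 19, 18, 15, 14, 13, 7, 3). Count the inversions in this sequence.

45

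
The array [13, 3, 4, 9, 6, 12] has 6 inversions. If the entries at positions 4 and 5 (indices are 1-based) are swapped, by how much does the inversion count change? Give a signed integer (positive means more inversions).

-1

Positions 4 and 5 hold 9 and 6; after swapping, the array is [13, 3, 4, 6, 9, 12].
Count, for each position, how many later elements it exceeds:
13: 5
3: 0
4: 0
6: 0
9: 0
12: 0
Sum: 5 + 0 + 0 + 0 + 0 + 0 = 5
Change: 5 − 6 = -1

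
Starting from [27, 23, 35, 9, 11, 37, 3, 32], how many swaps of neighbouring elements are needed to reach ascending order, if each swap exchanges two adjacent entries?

The minimum number of adjacent swaps to sort an array equals its inversion count, since every such swap removes exactly one inversion.
Count inversions — for each element, later elements that are smaller:
27: 23, 9, 11, 3 → 4
23: 9, 11, 3 → 3
35: 9, 11, 3, 32 → 4
9: 3 → 1
11: 3 → 1
37: 3, 32 → 2
3: none → 0
32: none → 0
Total inversions: 4 + 3 + 4 + 1 + 1 + 2 + 0 + 0 = 15

15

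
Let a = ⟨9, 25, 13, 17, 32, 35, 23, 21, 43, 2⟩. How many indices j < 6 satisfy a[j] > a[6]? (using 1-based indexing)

0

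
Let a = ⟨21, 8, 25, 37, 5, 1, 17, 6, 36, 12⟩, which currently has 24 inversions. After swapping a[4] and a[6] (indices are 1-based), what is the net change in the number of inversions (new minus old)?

Positions 4 and 6 hold 37 and 1; after swapping, the array is [21, 8, 25, 1, 5, 37, 17, 6, 36, 12].
Sweep left to right; for each value list the smaller values that follow it:
21: 6
8: 3
25: 5
1: 0
5: 0
37: 4
17: 2
6: 0
36: 1
12: 0
Sum: 6 + 3 + 5 + 0 + 0 + 4 + 2 + 0 + 1 + 0 = 21
Change: 21 − 24 = -3

-3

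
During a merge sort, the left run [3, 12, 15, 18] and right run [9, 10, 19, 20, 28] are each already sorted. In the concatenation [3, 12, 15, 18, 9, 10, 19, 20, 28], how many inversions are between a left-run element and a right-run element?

Count, for every r in R, how many entries of L exceed r:
r = 9: 12, 15, 18 → 3
r = 10: 12, 15, 18 → 3
r = 19: none → 0
r = 20: none → 0
r = 28: none → 0
Cross-inversions: 3 + 3 + 0 + 0 + 0 = 6

6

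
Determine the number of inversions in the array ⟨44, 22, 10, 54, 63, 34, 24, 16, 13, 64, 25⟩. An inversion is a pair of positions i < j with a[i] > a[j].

Count, for each position, how many later elements it exceeds:
44: 7
22: 3
10: 0
54: 5
63: 5
34: 4
24: 2
16: 1
13: 0
64: 1
25: 0
Sum: 7 + 3 + 0 + 5 + 5 + 4 + 2 + 1 + 0 + 1 + 0 = 28

There are 28 inversions.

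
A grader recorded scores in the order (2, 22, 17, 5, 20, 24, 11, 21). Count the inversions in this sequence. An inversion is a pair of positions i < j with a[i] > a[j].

For each element, count later entries that are smaller:
2 → none → 0
22 → 17, 5, 20, 11, 21 → 5
17 → 5, 11 → 2
5 → none → 0
20 → 11 → 1
24 → 11, 21 → 2
11 → none → 0
21 → none → 0
Sum: 0 + 5 + 2 + 0 + 1 + 2 + 0 + 0 = 10

Inversions: 10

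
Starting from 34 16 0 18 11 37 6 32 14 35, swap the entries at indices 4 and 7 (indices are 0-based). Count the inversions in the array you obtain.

21

Positions 4 and 7 hold 11 and 32; after swapping, the array is [34, 16, 0, 18, 32, 37, 6, 11, 14, 35].
Element-by-element contributions:
34 → 16, 0, 18, 32, 6, 11, 14 → 7
16 → 0, 6, 11, 14 → 4
0 → none → 0
18 → 6, 11, 14 → 3
32 → 6, 11, 14 → 3
37 → 6, 11, 14, 35 → 4
6 → none → 0
11 → none → 0
14 → none → 0
35 → none → 0
Sum: 7 + 4 + 0 + 3 + 3 + 4 + 0 + 0 + 0 + 0 = 21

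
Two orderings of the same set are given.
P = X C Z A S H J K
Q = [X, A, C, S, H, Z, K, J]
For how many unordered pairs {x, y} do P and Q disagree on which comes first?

5

Assign each item its position (1..8) in the first ordering, then rewrite the second ordering as that position sequence:
positions: X→1, C→2, Z→3, A→4, S→5, H→6, J→7, K→8
second ordering as positions: [1, 4, 2, 5, 6, 3, 8, 7]
Discordant pairs = inversions in this position sequence.
1: 0
4: 2, 3 → 2
2: 0
5: 3 → 1
6: 3 → 1
3: 0
8: 7 → 1
7: 0
Total: 0 + 2 + 0 + 1 + 1 + 0 + 1 + 0 = 5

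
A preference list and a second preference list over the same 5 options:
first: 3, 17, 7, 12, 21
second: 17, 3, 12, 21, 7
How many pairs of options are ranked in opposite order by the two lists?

3

Assign each item its position (1..5) in the first ordering, then rewrite the second ordering as that position sequence:
positions: 3→1, 17→2, 7→3, 12→4, 21→5
second ordering as positions: [2, 1, 4, 5, 3]
Discordant pairs = inversions in this position sequence.
2: 1 → 1
1: 0
4: 3 → 1
5: 3 → 1
3: 0
Total: 1 + 0 + 1 + 1 + 0 = 3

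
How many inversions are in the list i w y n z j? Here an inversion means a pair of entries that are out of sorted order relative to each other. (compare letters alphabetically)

Listing every pair i<j with a[i]>a[j] (using 1-based positions):
(2,4): w > n
(2,6): w > j
(3,4): y > n
(3,6): y > j
(4,6): n > j
(5,6): z > j
That's 6 pairs.

6 inversions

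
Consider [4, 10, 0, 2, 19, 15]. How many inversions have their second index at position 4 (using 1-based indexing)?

2

The element at index 4 is 2.
Elements before it: 4, 10, 0
Those larger than 2: 4, 10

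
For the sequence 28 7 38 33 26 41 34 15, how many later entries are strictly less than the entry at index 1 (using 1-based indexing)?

3 such elements

The element at index 1 is 28.
Elements after it: 7, 38, 33, 26, 41, 34, 15
Those smaller than 28: 7, 26, 15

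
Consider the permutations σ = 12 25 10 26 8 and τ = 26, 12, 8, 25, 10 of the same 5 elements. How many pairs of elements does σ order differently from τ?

Assign each item its position (1..5) in the first ordering, then rewrite the second ordering as that position sequence:
positions: 12→1, 25→2, 10→3, 26→4, 8→5
second ordering as positions: [4, 1, 5, 2, 3]
Discordant pairs = inversions in this position sequence.
4: 1, 2, 3 → 3
1: 0
5: 2, 3 → 2
2: 0
3: 0
Total: 3 + 0 + 2 + 0 + 0 = 5

There are 5 discordant pairs.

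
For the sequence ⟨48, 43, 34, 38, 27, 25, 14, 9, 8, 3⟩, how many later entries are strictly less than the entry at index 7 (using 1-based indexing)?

The element at index 7 is 14.
Elements after it: 9, 8, 3
Those smaller than 14: 9, 8, 3

3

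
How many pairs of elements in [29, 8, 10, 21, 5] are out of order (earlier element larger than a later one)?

7 inversions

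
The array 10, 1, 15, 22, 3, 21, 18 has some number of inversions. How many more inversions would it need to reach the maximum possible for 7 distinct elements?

14

Maximum inversions for 7 distinct elements is C(7, 2) = 7·6/2 = 21.
Current inversions — for each element, count later smaller elements:
10: 2
1: 0
15: 1
22: 3
3: 0
21: 1
18: 0
Current total: 2 + 0 + 1 + 3 + 0 + 1 + 0 = 7
Shortfall: 21 − 7 = 14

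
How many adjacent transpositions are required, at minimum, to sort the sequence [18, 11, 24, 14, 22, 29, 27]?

5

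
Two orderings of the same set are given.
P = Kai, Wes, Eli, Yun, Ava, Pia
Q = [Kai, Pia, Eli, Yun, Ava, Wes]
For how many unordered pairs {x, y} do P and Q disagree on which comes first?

7 disagreeing pairs

Assign each item its position (1..6) in the first ordering, then rewrite the second ordering as that position sequence:
positions: Kai→1, Wes→2, Eli→3, Yun→4, Ava→5, Pia→6
second ordering as positions: [1, 6, 3, 4, 5, 2]
Discordant pairs = inversions in this position sequence.
1: 0
6: 3, 4, 5, 2 → 4
3: 2 → 1
4: 2 → 1
5: 2 → 1
2: 0
Total: 0 + 4 + 1 + 1 + 1 + 0 = 7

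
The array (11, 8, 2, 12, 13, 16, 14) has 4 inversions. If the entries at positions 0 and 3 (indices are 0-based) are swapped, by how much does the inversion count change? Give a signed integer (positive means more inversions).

Positions 0 and 3 hold 11 and 12; after swapping, the array is [12, 8, 2, 11, 13, 16, 14].
Element-by-element contributions:
12 → 8, 2, 11 → 3
8 → 2 → 1
2 → none → 0
11 → none → 0
13 → none → 0
16 → 14 → 1
14 → none → 0
Sum: 3 + 1 + 0 + 0 + 0 + 1 + 0 = 5
Change: 5 − 4 = +1

+1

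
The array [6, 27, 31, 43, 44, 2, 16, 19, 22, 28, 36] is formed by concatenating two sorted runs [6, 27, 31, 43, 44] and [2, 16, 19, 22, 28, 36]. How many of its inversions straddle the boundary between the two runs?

22 split inversions

For each element r of the right run, count left-run elements greater than r:
r = 2: 6, 27, 31, 43, 44 → 5
r = 16: 27, 31, 43, 44 → 4
r = 19: 27, 31, 43, 44 → 4
r = 22: 27, 31, 43, 44 → 4
r = 28: 31, 43, 44 → 3
r = 36: 43, 44 → 2
Cross-inversions: 5 + 4 + 4 + 4 + 3 + 2 = 22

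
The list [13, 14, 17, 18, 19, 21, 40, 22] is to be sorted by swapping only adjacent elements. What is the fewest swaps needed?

The minimum number of adjacent swaps to sort an array equals its inversion count, since every such swap removes exactly one inversion.
Count inversions — for each element, later elements that are smaller:
13: none → 0
14: none → 0
17: none → 0
18: none → 0
19: none → 0
21: none → 0
40: 22 → 1
22: none → 0
Total inversions: 0 + 0 + 0 + 0 + 0 + 0 + 1 + 0 = 1

There is 1 adjacent swap.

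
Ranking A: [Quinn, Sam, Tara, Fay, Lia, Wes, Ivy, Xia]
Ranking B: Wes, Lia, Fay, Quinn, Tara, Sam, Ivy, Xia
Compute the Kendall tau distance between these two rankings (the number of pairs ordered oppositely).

13

Assign each item its position (1..8) in the first ordering, then rewrite the second ordering as that position sequence:
positions: Quinn→1, Sam→2, Tara→3, Fay→4, Lia→5, Wes→6, Ivy→7, Xia→8
second ordering as positions: [6, 5, 4, 1, 3, 2, 7, 8]
Discordant pairs = inversions in this position sequence.
6: 5, 4, 1, 3, 2 → 5
5: 4, 1, 3, 2 → 4
4: 1, 3, 2 → 3
1: 0
3: 2 → 1
2: 0
7: 0
8: 0
Total: 5 + 4 + 3 + 0 + 1 + 0 + 0 + 0 = 13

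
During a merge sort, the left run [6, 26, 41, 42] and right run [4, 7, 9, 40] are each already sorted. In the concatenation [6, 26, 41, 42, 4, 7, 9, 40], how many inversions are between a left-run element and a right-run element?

12

Take each right-half value and tally the left-half values above it:
r = 4: 6, 26, 41, 42 → 4
r = 7: 26, 41, 42 → 3
r = 9: 26, 41, 42 → 3
r = 40: 41, 42 → 2
Cross-inversions: 4 + 3 + 3 + 2 = 12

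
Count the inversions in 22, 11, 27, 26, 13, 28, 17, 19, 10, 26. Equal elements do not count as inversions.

Element-by-element contributions:
22 → 11, 13, 17, 19, 10 → 5
11 → 10 → 1
27 → 26, 13, 17, 19, 10, 26 → 6
26 → 13, 17, 19, 10 → 4
13 → 10 → 1
28 → 17, 19, 10, 26 → 4
17 → 10 → 1
19 → 10 → 1
10 → none → 0
26 → none → 0
Sum: 5 + 1 + 6 + 4 + 1 + 4 + 1 + 1 + 0 + 0 = 23

23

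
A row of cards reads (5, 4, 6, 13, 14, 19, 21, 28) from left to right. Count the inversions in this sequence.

Element-by-element contributions:
5: 1
4: 0
6: 0
13: 0
14: 0
19: 0
21: 0
28: 0
Sum: 1 + 0 + 0 + 0 + 0 + 0 + 0 + 0 = 1

1 inversion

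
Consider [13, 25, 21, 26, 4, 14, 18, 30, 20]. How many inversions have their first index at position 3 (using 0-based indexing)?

4

The element at index 3 is 26.
Elements after it: 4, 14, 18, 30, 20
Those smaller than 26: 4, 14, 18, 20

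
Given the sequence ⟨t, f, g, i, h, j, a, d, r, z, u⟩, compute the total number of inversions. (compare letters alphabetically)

20 inversions

Sweep left to right; for each value list the smaller values that follow it:
t → f, g, i, h, j, a, d, r → 8
f → a, d → 2
g → a, d → 2
i → h, a, d → 3
h → a, d → 2
j → a, d → 2
a → none → 0
d → none → 0
r → none → 0
z → u → 1
u → none → 0
Sum: 8 + 2 + 2 + 3 + 2 + 2 + 0 + 0 + 0 + 1 + 0 = 20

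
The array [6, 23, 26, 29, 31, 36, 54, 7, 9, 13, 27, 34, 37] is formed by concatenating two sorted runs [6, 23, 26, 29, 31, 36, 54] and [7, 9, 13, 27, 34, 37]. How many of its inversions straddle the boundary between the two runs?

25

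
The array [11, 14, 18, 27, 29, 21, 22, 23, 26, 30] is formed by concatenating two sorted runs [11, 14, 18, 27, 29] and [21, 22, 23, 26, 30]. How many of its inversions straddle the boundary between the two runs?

For each element r of the right run, count left-run elements greater than r:
r = 21: 27, 29 → 2
r = 22: 27, 29 → 2
r = 23: 27, 29 → 2
r = 26: 27, 29 → 2
r = 30: none → 0
Cross-inversions: 2 + 2 + 2 + 2 + 0 = 8

8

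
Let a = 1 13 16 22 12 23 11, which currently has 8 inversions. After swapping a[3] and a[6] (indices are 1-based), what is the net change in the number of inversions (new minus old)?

+3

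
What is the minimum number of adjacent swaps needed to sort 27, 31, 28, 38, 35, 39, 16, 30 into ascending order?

The minimum number of adjacent swaps to sort an array equals its inversion count, since every such swap removes exactly one inversion.
Count inversions — for each element, later elements that are smaller:
27: 16 → 1
31: 28, 16, 30 → 3
28: 16 → 1
38: 35, 16, 30 → 3
35: 16, 30 → 2
39: 16, 30 → 2
16: none → 0
30: none → 0
Total inversions: 1 + 3 + 1 + 3 + 2 + 2 + 0 + 0 = 12

There are 12 swaps.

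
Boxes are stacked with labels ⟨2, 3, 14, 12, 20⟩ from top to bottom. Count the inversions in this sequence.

Element-by-element contributions:
2: 0
3: 0
14: 1
12: 0
20: 0
Sum: 0 + 0 + 1 + 0 + 0 = 1

1 out-of-order pair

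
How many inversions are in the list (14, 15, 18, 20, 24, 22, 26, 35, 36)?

1

For each element, count later entries that are smaller:
14: 0
15: 0
18: 0
20: 0
24: 1
22: 0
26: 0
35: 0
36: 0
Sum: 0 + 0 + 0 + 0 + 1 + 0 + 0 + 0 + 0 = 1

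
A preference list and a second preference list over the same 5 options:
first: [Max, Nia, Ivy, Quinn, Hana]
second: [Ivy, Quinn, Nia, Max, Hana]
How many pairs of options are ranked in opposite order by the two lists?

Assign each item its position (1..5) in the first ordering, then rewrite the second ordering as that position sequence:
positions: Max→1, Nia→2, Ivy→3, Quinn→4, Hana→5
second ordering as positions: [3, 4, 2, 1, 5]
Discordant pairs = inversions in this position sequence.
3: 2, 1 → 2
4: 2, 1 → 2
2: 1 → 1
1: 0
5: 0
Total: 2 + 2 + 1 + 0 + 0 = 5

Pairs: 5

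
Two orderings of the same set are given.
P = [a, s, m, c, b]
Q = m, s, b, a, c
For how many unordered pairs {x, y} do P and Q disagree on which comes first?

There are 5 disagreeing pairs.

Assign each item its position (1..5) in the first ordering, then rewrite the second ordering as that position sequence:
positions: a→1, s→2, m→3, c→4, b→5
second ordering as positions: [3, 2, 5, 1, 4]
Discordant pairs = inversions in this position sequence.
3: 2, 1 → 2
2: 1 → 1
5: 1, 4 → 2
1: 0
4: 0
Total: 2 + 1 + 2 + 0 + 0 = 5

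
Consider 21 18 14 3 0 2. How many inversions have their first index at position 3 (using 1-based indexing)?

3

The element at index 3 is 14.
Elements after it: 3, 0, 2
Those smaller than 14: 3, 0, 2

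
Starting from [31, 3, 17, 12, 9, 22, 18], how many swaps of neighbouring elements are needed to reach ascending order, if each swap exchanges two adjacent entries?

10

Each adjacent swap fixes exactly one inversion, so the minimum swap count equals the number of inversions.
Count inversions — for each element, later elements that are smaller:
31: 3, 17, 12, 9, 22, 18 → 6
3: none → 0
17: 12, 9 → 2
12: 9 → 1
9: none → 0
22: 18 → 1
18: none → 0
Total inversions: 6 + 0 + 2 + 1 + 0 + 1 + 0 = 10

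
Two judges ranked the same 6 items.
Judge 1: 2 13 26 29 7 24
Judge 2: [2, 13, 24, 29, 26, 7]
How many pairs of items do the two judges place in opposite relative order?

Assign each item its position (1..6) in the first ordering, then rewrite the second ordering as that position sequence:
positions: 2→1, 13→2, 26→3, 29→4, 7→5, 24→6
second ordering as positions: [1, 2, 6, 4, 3, 5]
Discordant pairs = inversions in this position sequence.
1: 0
2: 0
6: 4, 3, 5 → 3
4: 3 → 1
3: 0
5: 0
Total: 0 + 0 + 3 + 1 + 0 + 0 = 4

4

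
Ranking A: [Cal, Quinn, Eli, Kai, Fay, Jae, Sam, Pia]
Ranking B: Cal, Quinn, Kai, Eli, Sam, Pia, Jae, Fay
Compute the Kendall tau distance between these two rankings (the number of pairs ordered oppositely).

There are 6 discordant pairs.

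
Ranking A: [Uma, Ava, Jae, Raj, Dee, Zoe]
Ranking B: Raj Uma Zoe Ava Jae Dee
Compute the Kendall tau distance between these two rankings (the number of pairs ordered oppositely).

Assign each item its position (1..6) in the first ordering, then rewrite the second ordering as that position sequence:
positions: Uma→1, Ava→2, Jae→3, Raj→4, Dee→5, Zoe→6
second ordering as positions: [4, 1, 6, 2, 3, 5]
Discordant pairs = inversions in this position sequence.
4: 1, 2, 3 → 3
1: 0
6: 2, 3, 5 → 3
2: 0
3: 0
5: 0
Total: 3 + 0 + 3 + 0 + 0 + 0 = 6

6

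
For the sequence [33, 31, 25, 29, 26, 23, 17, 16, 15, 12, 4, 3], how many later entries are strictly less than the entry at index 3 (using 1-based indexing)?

The element at index 3 is 25.
Elements after it: 29, 26, 23, 17, 16, 15, 12, 4, 3
Those smaller than 25: 23, 17, 16, 15, 12, 4, 3

7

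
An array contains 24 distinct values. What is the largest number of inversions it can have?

A reversed (strictly descending) arrangement makes every pair an inversion, giving C(24, 2) inversions.
C(24, 2) = 24·23/2 = 276

276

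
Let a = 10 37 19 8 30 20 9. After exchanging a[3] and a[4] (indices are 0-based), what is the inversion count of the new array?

There are 13 inversions.

Positions 3 and 4 hold 8 and 30; after swapping, the array is [10, 37, 19, 30, 8, 20, 9].
Element-by-element contributions:
10: 2
37: 5
19: 2
30: 3
8: 0
20: 1
9: 0
Sum: 2 + 5 + 2 + 3 + 0 + 1 + 0 = 13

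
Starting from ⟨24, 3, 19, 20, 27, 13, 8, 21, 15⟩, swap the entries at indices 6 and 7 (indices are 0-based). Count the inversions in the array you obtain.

Positions 6 and 7 hold 8 and 21; after swapping, the array is [24, 3, 19, 20, 27, 13, 21, 8, 15].
Sweep left to right; for each value list the smaller values that follow it:
24: 7
3: 0
19: 3
20: 3
27: 4
13: 1
21: 2
8: 0
15: 0
Sum: 7 + 0 + 3 + 3 + 4 + 1 + 2 + 0 + 0 = 20

Inversions: 20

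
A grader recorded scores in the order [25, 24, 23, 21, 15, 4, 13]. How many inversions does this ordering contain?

20 out-of-order pairs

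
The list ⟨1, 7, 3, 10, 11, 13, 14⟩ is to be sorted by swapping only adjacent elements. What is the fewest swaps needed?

1 swap

The minimum number of adjacent swaps to sort an array equals its inversion count, since every such swap removes exactly one inversion.
Count inversions — for each element, later elements that are smaller:
1: none → 0
7: 3 → 1
3: none → 0
10: none → 0
11: none → 0
13: none → 0
14: none → 0
Total inversions: 0 + 1 + 0 + 0 + 0 + 0 + 0 = 1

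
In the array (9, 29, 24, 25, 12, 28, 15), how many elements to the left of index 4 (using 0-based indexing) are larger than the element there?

3 such elements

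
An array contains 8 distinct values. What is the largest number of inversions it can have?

There are 28 inversions.

The maximum occurs when the array is in strictly decreasing order: every one of the C(8, 2) pairs is inverted.
C(8, 2) = 8·7/2 = 28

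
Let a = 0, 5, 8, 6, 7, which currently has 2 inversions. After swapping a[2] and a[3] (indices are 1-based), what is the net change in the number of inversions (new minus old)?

+1

Positions 2 and 3 hold 5 and 8; after swapping, the array is [0, 8, 5, 6, 7].
For each element, count later entries that are smaller:
0 → none → 0
8 → 5, 6, 7 → 3
5 → none → 0
6 → none → 0
7 → none → 0
Sum: 0 + 3 + 0 + 0 + 0 = 3
Change: 3 − 2 = +1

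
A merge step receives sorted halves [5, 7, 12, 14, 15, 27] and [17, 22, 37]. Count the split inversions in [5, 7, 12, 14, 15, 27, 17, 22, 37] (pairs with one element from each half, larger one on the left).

Split inversions: 2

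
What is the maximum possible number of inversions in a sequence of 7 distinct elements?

A reversed (strictly descending) arrangement makes every pair an inversion, giving C(7, 2) inversions.
C(7, 2) = 7·6/2 = 21

21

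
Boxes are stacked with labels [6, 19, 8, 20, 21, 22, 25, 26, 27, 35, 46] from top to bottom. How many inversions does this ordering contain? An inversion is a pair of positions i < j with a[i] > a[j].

Count, for each position, how many later elements it exceeds:
6: 0
19: 1
8: 0
20: 0
21: 0
22: 0
25: 0
26: 0
27: 0
35: 0
46: 0
Sum: 0 + 1 + 0 + 0 + 0 + 0 + 0 + 0 + 0 + 0 + 0 = 1

1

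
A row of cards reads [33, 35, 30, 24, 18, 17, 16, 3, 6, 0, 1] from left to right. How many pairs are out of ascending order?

Count, for each position, how many later elements it exceeds:
33: 9
35: 9
30: 8
24: 7
18: 6
17: 5
16: 4
3: 2
6: 2
0: 0
1: 0
Sum: 9 + 9 + 8 + 7 + 6 + 5 + 4 + 2 + 2 + 0 + 0 = 52

Inversions: 52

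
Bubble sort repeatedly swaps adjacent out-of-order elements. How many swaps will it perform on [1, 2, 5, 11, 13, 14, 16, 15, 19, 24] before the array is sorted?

1 swap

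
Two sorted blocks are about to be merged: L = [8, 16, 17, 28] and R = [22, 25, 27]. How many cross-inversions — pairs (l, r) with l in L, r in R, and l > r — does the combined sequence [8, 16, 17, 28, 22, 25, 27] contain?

3

For each element r of the right run, count left-run elements greater than r:
r = 22: 28 → 1
r = 25: 28 → 1
r = 27: 28 → 1
Cross-inversions: 1 + 1 + 1 = 3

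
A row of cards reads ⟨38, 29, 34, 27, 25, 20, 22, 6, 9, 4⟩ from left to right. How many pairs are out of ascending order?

42 out-of-order pairs

Sweep left to right; for each value list the smaller values that follow it:
38 → 29, 34, 27, 25, 20, 22, 6, 9, 4 → 9
29 → 27, 25, 20, 22, 6, 9, 4 → 7
34 → 27, 25, 20, 22, 6, 9, 4 → 7
27 → 25, 20, 22, 6, 9, 4 → 6
25 → 20, 22, 6, 9, 4 → 5
20 → 6, 9, 4 → 3
22 → 6, 9, 4 → 3
6 → 4 → 1
9 → 4 → 1
4 → none → 0
Sum: 9 + 7 + 7 + 6 + 5 + 3 + 3 + 1 + 1 + 0 = 42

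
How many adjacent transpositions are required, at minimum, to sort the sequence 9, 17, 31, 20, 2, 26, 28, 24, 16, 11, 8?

The minimum number of adjacent swaps to sort an array equals its inversion count, since every such swap removes exactly one inversion.
Count inversions — for each element, later elements that are smaller:
9: 2, 8 → 2
17: 2, 16, 11, 8 → 4
31: 20, 2, 26, 28, 24, 16, 11, 8 → 8
20: 2, 16, 11, 8 → 4
2: none → 0
26: 24, 16, 11, 8 → 4
28: 24, 16, 11, 8 → 4
24: 16, 11, 8 → 3
16: 11, 8 → 2
11: 8 → 1
8: none → 0
Total inversions: 2 + 4 + 8 + 4 + 0 + 4 + 4 + 3 + 2 + 1 + 0 = 32

Swaps: 32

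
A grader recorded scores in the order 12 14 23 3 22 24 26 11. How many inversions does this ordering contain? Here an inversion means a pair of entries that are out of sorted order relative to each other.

10 inversions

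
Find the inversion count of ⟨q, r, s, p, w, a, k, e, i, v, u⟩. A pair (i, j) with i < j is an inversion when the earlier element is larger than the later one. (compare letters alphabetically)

28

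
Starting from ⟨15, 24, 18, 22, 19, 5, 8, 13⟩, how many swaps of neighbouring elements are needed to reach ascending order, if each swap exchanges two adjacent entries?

Adjacent swaps: 19

Minimum adjacent swaps = number of inversions (each swap of adjacent out-of-order elements removes one inversion and no swap can remove more).
Count inversions — for each element, later elements that are smaller:
15: 5, 8, 13 → 3
24: 18, 22, 19, 5, 8, 13 → 6
18: 5, 8, 13 → 3
22: 19, 5, 8, 13 → 4
19: 5, 8, 13 → 3
5: none → 0
8: none → 0
13: none → 0
Total inversions: 3 + 6 + 3 + 4 + 3 + 0 + 0 + 0 = 19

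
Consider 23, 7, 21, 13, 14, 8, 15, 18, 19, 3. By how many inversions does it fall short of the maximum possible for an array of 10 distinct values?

20

Maximum inversions for 10 distinct elements is C(10, 2) = 10·9/2 = 45.
Current inversions — for each element, count later smaller elements:
23: 9
7: 1
21: 7
13: 2
14: 2
8: 1
15: 1
18: 1
19: 1
3: 0
Current total: 9 + 1 + 7 + 2 + 2 + 1 + 1 + 1 + 1 + 0 = 25
Shortfall: 45 − 25 = 20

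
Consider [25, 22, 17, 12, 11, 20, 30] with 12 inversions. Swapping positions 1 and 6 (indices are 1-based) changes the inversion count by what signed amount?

-3

Positions 1 and 6 hold 25 and 20; after swapping, the array is [20, 22, 17, 12, 11, 25, 30].
Element-by-element contributions:
20 → 17, 12, 11 → 3
22 → 17, 12, 11 → 3
17 → 12, 11 → 2
12 → 11 → 1
11 → none → 0
25 → none → 0
30 → none → 0
Sum: 3 + 3 + 2 + 1 + 0 + 0 + 0 = 9
Change: 9 − 12 = -3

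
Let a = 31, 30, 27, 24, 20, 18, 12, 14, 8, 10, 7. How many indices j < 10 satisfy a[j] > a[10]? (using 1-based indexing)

The element at index 10 is 10.
Elements before it: 31, 30, 27, 24, 20, 18, 12, 14, 8
Those larger than 10: 31, 30, 27, 24, 20, 18, 12, 14

8 such elements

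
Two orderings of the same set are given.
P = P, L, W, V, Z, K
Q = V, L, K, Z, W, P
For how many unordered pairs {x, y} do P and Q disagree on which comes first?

10

Assign each item its position (1..6) in the first ordering, then rewrite the second ordering as that position sequence:
positions: P→1, L→2, W→3, V→4, Z→5, K→6
second ordering as positions: [4, 2, 6, 5, 3, 1]
Discordant pairs = inversions in this position sequence.
4: 2, 3, 1 → 3
2: 1 → 1
6: 5, 3, 1 → 3
5: 3, 1 → 2
3: 1 → 1
1: 0
Total: 3 + 1 + 3 + 2 + 1 + 0 = 10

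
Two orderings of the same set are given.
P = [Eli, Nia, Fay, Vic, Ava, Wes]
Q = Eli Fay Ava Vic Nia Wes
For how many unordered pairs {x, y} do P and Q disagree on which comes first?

4 disagreeing pairs

Assign each item its position (1..6) in the first ordering, then rewrite the second ordering as that position sequence:
positions: Eli→1, Nia→2, Fay→3, Vic→4, Ava→5, Wes→6
second ordering as positions: [1, 3, 5, 4, 2, 6]
Discordant pairs = inversions in this position sequence.
1: 0
3: 2 → 1
5: 4, 2 → 2
4: 2 → 1
2: 0
6: 0
Total: 0 + 1 + 2 + 1 + 0 + 0 = 4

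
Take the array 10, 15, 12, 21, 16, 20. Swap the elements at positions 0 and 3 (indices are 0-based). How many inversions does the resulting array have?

Positions 0 and 3 hold 10 and 21; after swapping, the array is [21, 15, 12, 10, 16, 20].
Element-by-element contributions:
21: 5
15: 2
12: 1
10: 0
16: 0
20: 0
Sum: 5 + 2 + 1 + 0 + 0 + 0 = 8

There are 8 inversions.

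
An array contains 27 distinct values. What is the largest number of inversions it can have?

The maximum occurs when the array is in strictly decreasing order: every one of the C(27, 2) pairs is inverted.
C(27, 2) = 27·26/2 = 351

351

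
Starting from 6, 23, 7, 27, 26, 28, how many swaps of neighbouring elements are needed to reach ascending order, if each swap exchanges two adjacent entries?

Each adjacent swap fixes exactly one inversion, so the minimum swap count equals the number of inversions.
Count inversions — for each element, later elements that are smaller:
6: none → 0
23: 7 → 1
7: none → 0
27: 26 → 1
26: none → 0
28: none → 0
Total inversions: 0 + 1 + 0 + 1 + 0 + 0 = 2

2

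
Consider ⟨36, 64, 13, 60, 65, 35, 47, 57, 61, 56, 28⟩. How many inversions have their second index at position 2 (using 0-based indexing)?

2 such elements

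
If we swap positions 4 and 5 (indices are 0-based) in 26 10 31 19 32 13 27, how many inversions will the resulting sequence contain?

Positions 4 and 5 hold 32 and 13; after swapping, the array is [26, 10, 31, 19, 13, 32, 27].
Element-by-element contributions:
26 → 10, 19, 13 → 3
10 → none → 0
31 → 19, 13, 27 → 3
19 → 13 → 1
13 → none → 0
32 → 27 → 1
27 → none → 0
Sum: 3 + 0 + 3 + 1 + 0 + 1 + 0 = 8

Inversions: 8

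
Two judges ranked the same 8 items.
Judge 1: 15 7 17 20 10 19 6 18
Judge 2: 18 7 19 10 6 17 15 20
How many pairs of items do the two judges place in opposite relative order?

Assign each item its position (1..8) in the first ordering, then rewrite the second ordering as that position sequence:
positions: 15→1, 7→2, 17→3, 20→4, 10→5, 19→6, 6→7, 18→8
second ordering as positions: [8, 2, 6, 5, 7, 3, 1, 4]
Discordant pairs = inversions in this position sequence.
8: 2, 6, 5, 7, 3, 1, 4 → 7
2: 1 → 1
6: 5, 3, 1, 4 → 4
5: 3, 1, 4 → 3
7: 3, 1, 4 → 3
3: 1 → 1
1: 0
4: 0
Total: 7 + 1 + 4 + 3 + 3 + 1 + 0 + 0 = 19

Discordant pairs: 19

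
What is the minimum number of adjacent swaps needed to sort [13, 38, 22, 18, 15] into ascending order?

Each adjacent swap fixes exactly one inversion, so the minimum swap count equals the number of inversions.
Count inversions — for each element, later elements that are smaller:
13: none → 0
38: 22, 18, 15 → 3
22: 18, 15 → 2
18: 15 → 1
15: none → 0
Total inversions: 0 + 3 + 2 + 1 + 0 = 6

6 adjacent swaps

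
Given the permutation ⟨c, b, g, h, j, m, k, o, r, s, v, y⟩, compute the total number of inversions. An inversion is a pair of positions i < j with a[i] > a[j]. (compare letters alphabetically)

2

Count, for each position, how many later elements it exceeds:
c → b → 1
b → none → 0
g → none → 0
h → none → 0
j → none → 0
m → k → 1
k → none → 0
o → none → 0
r → none → 0
s → none → 0
v → none → 0
y → none → 0
Sum: 1 + 0 + 0 + 0 + 0 + 1 + 0 + 0 + 0 + 0 + 0 + 0 = 2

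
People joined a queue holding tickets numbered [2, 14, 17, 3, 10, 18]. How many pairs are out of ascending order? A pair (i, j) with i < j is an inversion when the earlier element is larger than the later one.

Count, for each position, how many later elements it exceeds:
2: 0
14: 2
17: 2
3: 0
10: 0
18: 0
Sum: 0 + 2 + 2 + 0 + 0 + 0 = 4

There are 4 out-of-order pairs.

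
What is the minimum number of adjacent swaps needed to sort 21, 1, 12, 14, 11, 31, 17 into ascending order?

Swaps: 8

Each adjacent swap fixes exactly one inversion, so the minimum swap count equals the number of inversions.
Count inversions — for each element, later elements that are smaller:
21: 1, 12, 14, 11, 17 → 5
1: none → 0
12: 11 → 1
14: 11 → 1
11: none → 0
31: 17 → 1
17: none → 0
Total inversions: 5 + 0 + 1 + 1 + 0 + 1 + 0 = 8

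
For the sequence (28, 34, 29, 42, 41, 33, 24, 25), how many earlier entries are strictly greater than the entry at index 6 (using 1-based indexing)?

The element at index 6 is 33.
Elements before it: 28, 34, 29, 42, 41
Those larger than 33: 34, 42, 41

3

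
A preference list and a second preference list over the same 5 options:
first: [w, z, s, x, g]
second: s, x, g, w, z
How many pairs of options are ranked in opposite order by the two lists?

There are 6 pairs.

Assign each item its position (1..5) in the first ordering, then rewrite the second ordering as that position sequence:
positions: w→1, z→2, s→3, x→4, g→5
second ordering as positions: [3, 4, 5, 1, 2]
Discordant pairs = inversions in this position sequence.
3: 1, 2 → 2
4: 1, 2 → 2
5: 1, 2 → 2
1: 0
2: 0
Total: 2 + 2 + 2 + 0 + 0 = 6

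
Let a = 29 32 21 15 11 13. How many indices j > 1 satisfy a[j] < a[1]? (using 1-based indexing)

The element at index 1 is 29.
Elements after it: 32, 21, 15, 11, 13
Those smaller than 29: 21, 15, 11, 13

4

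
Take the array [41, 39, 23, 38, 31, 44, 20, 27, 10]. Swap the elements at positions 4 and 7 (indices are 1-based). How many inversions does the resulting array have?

Positions 4 and 7 hold 38 and 20; after swapping, the array is [41, 39, 23, 20, 31, 44, 38, 27, 10].
For each element, count later entries that are smaller:
41: 7
39: 6
23: 2
20: 1
31: 2
44: 3
38: 2
27: 1
10: 0
Sum: 7 + 6 + 2 + 1 + 2 + 3 + 2 + 1 + 0 = 24

24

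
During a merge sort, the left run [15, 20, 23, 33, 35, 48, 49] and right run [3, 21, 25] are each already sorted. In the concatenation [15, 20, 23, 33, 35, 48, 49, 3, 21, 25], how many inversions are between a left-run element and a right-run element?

16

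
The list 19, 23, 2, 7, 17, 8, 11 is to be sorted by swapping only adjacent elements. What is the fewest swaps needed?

The minimum number of adjacent swaps to sort an array equals its inversion count, since every such swap removes exactly one inversion.
Count inversions — for each element, later elements that are smaller:
19: 2, 7, 17, 8, 11 → 5
23: 2, 7, 17, 8, 11 → 5
2: none → 0
7: none → 0
17: 8, 11 → 2
8: none → 0
11: none → 0
Total inversions: 5 + 5 + 0 + 0 + 2 + 0 + 0 = 12

12 adjacent swaps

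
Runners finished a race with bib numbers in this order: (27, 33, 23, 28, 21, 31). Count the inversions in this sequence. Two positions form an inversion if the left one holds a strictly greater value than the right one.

Inversion pairs (indices are 1-based):
(1,3): 27 > 23
(1,5): 27 > 21
(2,3): 33 > 23
(2,4): 33 > 28
(2,5): 33 > 21
(2,6): 33 > 31
(3,5): 23 > 21
(4,5): 28 > 21
That's 8 pairs.

8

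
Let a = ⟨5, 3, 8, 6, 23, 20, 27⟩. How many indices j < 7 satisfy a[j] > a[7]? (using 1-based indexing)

The element at index 7 is 27.
Elements before it: 5, 3, 8, 6, 23, 20
None of them are larger than 27.

0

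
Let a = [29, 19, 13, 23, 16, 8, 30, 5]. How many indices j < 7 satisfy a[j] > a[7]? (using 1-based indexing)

The element at index 7 is 30.
Elements before it: 29, 19, 13, 23, 16, 8
None of them are larger than 30.

0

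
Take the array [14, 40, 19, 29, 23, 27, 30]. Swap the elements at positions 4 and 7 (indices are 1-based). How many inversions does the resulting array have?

Positions 4 and 7 hold 29 and 30; after swapping, the array is [14, 40, 19, 30, 23, 27, 29].
For each element, count later entries that are smaller:
14 → none → 0
40 → 19, 30, 23, 27, 29 → 5
19 → none → 0
30 → 23, 27, 29 → 3
23 → none → 0
27 → none → 0
29 → none → 0
Sum: 0 + 5 + 0 + 3 + 0 + 0 + 0 = 8

There are 8 inversions.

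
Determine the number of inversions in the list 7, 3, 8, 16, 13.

2

Inversion pairs (indices are 0-based):
(0,1): 7 > 3
(3,4): 16 > 13
That's 2 pairs.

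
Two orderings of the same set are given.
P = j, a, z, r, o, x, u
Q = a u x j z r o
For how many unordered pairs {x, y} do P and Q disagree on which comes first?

Assign each item its position (1..7) in the first ordering, then rewrite the second ordering as that position sequence:
positions: j→1, a→2, z→3, r→4, o→5, x→6, u→7
second ordering as positions: [2, 7, 6, 1, 3, 4, 5]
Discordant pairs = inversions in this position sequence.
2: 1 → 1
7: 6, 1, 3, 4, 5 → 5
6: 1, 3, 4, 5 → 4
1: 0
3: 0
4: 0
5: 0
Total: 1 + 5 + 4 + 0 + 0 + 0 + 0 = 10

There are 10 disagreeing pairs.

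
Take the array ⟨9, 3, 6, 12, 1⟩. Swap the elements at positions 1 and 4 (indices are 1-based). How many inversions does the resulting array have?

7

Positions 1 and 4 hold 9 and 12; after swapping, the array is [12, 3, 6, 9, 1].
Sweep left to right; for each value list the smaller values that follow it:
12: 4
3: 1
6: 1
9: 1
1: 0
Sum: 4 + 1 + 1 + 1 + 0 = 7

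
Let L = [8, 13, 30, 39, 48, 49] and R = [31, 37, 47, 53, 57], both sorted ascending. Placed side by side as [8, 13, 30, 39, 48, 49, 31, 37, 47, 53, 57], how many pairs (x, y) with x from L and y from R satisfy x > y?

Cross-inversions: 8

Take each right-half value and tally the left-half values above it:
r = 31: 39, 48, 49 → 3
r = 37: 39, 48, 49 → 3
r = 47: 48, 49 → 2
r = 53: none → 0
r = 57: none → 0
Cross-inversions: 3 + 3 + 2 + 0 + 0 = 8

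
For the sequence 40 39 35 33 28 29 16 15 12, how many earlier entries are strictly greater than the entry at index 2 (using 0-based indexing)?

2

The element at index 2 is 35.
Elements before it: 40, 39
Those larger than 35: 40, 39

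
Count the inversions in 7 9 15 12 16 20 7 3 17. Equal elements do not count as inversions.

Count, for each position, how many later elements it exceeds:
7: 1
9: 2
15: 3
12: 2
16: 2
20: 3
7: 1
3: 0
17: 0
Sum: 1 + 2 + 3 + 2 + 2 + 3 + 1 + 0 + 0 = 14

14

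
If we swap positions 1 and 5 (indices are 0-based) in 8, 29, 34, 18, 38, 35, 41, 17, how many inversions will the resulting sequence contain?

Positions 1 and 5 hold 29 and 35; after swapping, the array is [8, 35, 34, 18, 38, 29, 41, 17].
For each element, count later entries that are smaller:
8 → none → 0
35 → 34, 18, 29, 17 → 4
34 → 18, 29, 17 → 3
18 → 17 → 1
38 → 29, 17 → 2
29 → 17 → 1
41 → 17 → 1
17 → none → 0
Sum: 0 + 4 + 3 + 1 + 2 + 1 + 1 + 0 = 12

12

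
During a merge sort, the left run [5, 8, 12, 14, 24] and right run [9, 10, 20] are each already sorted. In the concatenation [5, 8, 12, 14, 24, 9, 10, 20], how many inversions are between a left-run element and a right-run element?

For each element r of the right run, count left-run elements greater than r:
r = 9: 12, 14, 24 → 3
r = 10: 12, 14, 24 → 3
r = 20: 24 → 1
Cross-inversions: 3 + 3 + 1 = 7

Cross-inversions: 7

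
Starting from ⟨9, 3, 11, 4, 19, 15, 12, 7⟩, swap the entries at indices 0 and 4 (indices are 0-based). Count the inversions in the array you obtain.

14 inversions

Positions 0 and 4 hold 9 and 19; after swapping, the array is [19, 3, 11, 4, 9, 15, 12, 7].
Element-by-element contributions:
19: 7
3: 0
11: 3
4: 0
9: 1
15: 2
12: 1
7: 0
Sum: 7 + 0 + 3 + 0 + 1 + 2 + 1 + 0 = 14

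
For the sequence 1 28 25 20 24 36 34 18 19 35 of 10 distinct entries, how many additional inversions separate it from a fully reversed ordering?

26 inversions short

Maximum inversions for 10 distinct elements is C(10, 2) = 10·9/2 = 45.
Current inversions — for each element, count later smaller elements:
1: 0
28: 5
25: 4
20: 2
24: 2
36: 4
34: 2
18: 0
19: 0
35: 0
Current total: 0 + 5 + 4 + 2 + 2 + 4 + 2 + 0 + 0 + 0 = 19
Shortfall: 45 − 19 = 26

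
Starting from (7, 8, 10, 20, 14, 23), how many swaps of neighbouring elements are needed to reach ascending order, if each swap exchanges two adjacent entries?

Adjacent swaps: 1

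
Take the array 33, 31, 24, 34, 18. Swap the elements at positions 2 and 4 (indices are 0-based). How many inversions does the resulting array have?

There are 6 inversions.

Positions 2 and 4 hold 24 and 18; after swapping, the array is [33, 31, 18, 34, 24].
For each element, count later entries that are smaller:
33 → 31, 18, 24 → 3
31 → 18, 24 → 2
18 → none → 0
34 → 24 → 1
24 → none → 0
Sum: 3 + 2 + 0 + 1 + 0 = 6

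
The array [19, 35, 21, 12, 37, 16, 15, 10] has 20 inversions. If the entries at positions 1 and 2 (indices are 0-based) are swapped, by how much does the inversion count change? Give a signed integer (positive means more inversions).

-1

Positions 1 and 2 hold 35 and 21; after swapping, the array is [19, 21, 35, 12, 37, 16, 15, 10].
For each element, count later entries that are smaller:
19 → 12, 16, 15, 10 → 4
21 → 12, 16, 15, 10 → 4
35 → 12, 16, 15, 10 → 4
12 → 10 → 1
37 → 16, 15, 10 → 3
16 → 15, 10 → 2
15 → 10 → 1
10 → none → 0
Sum: 4 + 4 + 4 + 1 + 3 + 2 + 1 + 0 = 19
Change: 19 − 20 = -1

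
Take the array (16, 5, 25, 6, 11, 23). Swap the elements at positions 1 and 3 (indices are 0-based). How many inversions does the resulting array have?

Positions 1 and 3 hold 5 and 6; after swapping, the array is [16, 6, 25, 5, 11, 23].
For each element, count later entries that are smaller:
16: 3
6: 1
25: 3
5: 0
11: 0
23: 0
Sum: 3 + 1 + 3 + 0 + 0 + 0 = 7

7 inversions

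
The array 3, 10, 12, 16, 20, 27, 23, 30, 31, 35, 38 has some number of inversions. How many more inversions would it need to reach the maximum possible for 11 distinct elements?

54

Maximum inversions for 11 distinct elements is C(11, 2) = 11·10/2 = 55.
Current inversions — for each element, count later smaller elements:
3: 0
10: 0
12: 0
16: 0
20: 0
27: 1
23: 0
30: 0
31: 0
35: 0
38: 0
Current total: 0 + 0 + 0 + 0 + 0 + 1 + 0 + 0 + 0 + 0 + 0 = 1
Shortfall: 55 − 1 = 54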